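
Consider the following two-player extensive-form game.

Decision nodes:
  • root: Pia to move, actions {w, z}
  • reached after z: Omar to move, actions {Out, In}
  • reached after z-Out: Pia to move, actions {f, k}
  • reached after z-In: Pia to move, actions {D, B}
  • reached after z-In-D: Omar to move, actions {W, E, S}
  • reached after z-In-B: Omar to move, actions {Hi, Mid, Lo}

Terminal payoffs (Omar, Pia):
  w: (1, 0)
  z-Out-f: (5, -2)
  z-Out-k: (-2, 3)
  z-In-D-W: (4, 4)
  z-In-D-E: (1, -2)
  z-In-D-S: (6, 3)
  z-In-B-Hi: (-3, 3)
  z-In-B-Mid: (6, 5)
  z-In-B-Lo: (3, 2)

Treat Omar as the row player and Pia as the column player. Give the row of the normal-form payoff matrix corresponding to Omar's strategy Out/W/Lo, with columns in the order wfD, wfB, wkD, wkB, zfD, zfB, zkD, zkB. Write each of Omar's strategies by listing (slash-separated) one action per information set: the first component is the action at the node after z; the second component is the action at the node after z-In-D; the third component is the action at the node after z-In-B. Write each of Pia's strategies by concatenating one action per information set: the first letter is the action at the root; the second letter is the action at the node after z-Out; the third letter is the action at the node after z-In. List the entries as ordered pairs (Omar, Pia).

vs wfD: Pia plays w → (1, 0)
vs wfB: Pia plays w → (1, 0)
vs wkD: Pia plays w → (1, 0)
vs wkB: Pia plays w → (1, 0)
vs zfD: Pia plays z → Omar plays Out at [z] → Pia plays f at [z-Out] → (5, -2)
vs zfB: Pia plays z → Omar plays Out at [z] → Pia plays f at [z-Out] → (5, -2)
vs zkD: Pia plays z → Omar plays Out at [z] → Pia plays k at [z-Out] → (-2, 3)
vs zkB: Pia plays z → Omar plays Out at [z] → Pia plays k at [z-Out] → (-2, 3)

(1,0) (1,0) (1,0) (1,0) (5,-2) (5,-2) (-2,3) (-2,3)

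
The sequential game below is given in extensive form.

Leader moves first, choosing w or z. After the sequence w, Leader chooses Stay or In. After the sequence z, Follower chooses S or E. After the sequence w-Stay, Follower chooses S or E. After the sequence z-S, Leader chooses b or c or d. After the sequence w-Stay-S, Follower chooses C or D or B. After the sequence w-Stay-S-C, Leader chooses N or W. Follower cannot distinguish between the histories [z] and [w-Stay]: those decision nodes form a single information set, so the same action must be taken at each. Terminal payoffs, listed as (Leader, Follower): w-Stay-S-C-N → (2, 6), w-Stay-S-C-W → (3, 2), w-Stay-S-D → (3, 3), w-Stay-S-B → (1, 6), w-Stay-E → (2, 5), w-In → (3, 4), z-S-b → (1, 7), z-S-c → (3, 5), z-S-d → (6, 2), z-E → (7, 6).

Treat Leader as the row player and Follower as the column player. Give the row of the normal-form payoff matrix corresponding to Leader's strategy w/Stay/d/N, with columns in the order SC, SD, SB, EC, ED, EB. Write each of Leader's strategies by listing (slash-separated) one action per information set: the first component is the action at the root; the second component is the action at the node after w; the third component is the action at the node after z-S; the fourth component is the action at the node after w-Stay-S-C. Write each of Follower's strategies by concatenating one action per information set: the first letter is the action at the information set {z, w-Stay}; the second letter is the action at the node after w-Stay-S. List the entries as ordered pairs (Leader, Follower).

(2,6) (3,3) (1,6) (2,5) (2,5) (2,5)

vs SC: Leader plays w → Leader plays Stay at [w] → Follower plays S at [w-Stay] → Follower plays C at [w-Stay-S] → Leader plays N at [w-Stay-S-C] → (2, 6)
vs SD: Leader plays w → Leader plays Stay at [w] → Follower plays S at [w-Stay] → Follower plays D at [w-Stay-S] → (3, 3)
vs SB: Leader plays w → Leader plays Stay at [w] → Follower plays S at [w-Stay] → Follower plays B at [w-Stay-S] → (1, 6)
vs EC: Leader plays w → Leader plays Stay at [w] → Follower plays E at [w-Stay] → (2, 5)
vs ED: Leader plays w → Leader plays Stay at [w] → Follower plays E at [w-Stay] → (2, 5)
vs EB: Leader plays w → Leader plays Stay at [w] → Follower plays E at [w-Stay] → (2, 5)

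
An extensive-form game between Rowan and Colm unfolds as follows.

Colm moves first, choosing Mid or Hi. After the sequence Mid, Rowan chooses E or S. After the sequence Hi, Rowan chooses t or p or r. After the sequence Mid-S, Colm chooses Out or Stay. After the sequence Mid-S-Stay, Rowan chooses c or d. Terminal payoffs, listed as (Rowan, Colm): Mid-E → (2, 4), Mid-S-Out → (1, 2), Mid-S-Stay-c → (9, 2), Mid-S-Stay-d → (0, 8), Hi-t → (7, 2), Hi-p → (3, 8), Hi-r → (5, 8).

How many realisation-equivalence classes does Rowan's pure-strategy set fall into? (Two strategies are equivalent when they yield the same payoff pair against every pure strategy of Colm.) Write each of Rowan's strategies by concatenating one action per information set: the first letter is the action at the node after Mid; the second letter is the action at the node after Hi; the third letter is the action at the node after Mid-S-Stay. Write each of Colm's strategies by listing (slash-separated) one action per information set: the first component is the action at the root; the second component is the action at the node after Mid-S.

Rowan has 12 pure strategies: Etc, Etd, Epc, Epd, Erc, Erd, Stc, Std, Spc, Spd, Src, Srd. Columns: Mid/Out, Mid/Stay, Hi/Out, Hi/Stay.
{Etc, Etd} → row (2,4) (2,4) (7,2) (7,2)
{Epc, Epd} → row (2,4) (2,4) (3,8) (3,8)
{Erc, Erd} → row (2,4) (2,4) (5,8) (5,8)
{Stc} → row (1,2) (9,2) (7,2) (7,2)
{Std} → row (1,2) (0,8) (7,2) (7,2)
{Spc} → row (1,2) (9,2) (3,8) (3,8)
{Spd} → row (1,2) (0,8) (3,8) (3,8)
{Src} → row (1,2) (9,2) (5,8) (5,8)
{Srd} → row (1,2) (0,8) (5,8) (5,8)
That's 9 distinct rows out of 12 strategies.

9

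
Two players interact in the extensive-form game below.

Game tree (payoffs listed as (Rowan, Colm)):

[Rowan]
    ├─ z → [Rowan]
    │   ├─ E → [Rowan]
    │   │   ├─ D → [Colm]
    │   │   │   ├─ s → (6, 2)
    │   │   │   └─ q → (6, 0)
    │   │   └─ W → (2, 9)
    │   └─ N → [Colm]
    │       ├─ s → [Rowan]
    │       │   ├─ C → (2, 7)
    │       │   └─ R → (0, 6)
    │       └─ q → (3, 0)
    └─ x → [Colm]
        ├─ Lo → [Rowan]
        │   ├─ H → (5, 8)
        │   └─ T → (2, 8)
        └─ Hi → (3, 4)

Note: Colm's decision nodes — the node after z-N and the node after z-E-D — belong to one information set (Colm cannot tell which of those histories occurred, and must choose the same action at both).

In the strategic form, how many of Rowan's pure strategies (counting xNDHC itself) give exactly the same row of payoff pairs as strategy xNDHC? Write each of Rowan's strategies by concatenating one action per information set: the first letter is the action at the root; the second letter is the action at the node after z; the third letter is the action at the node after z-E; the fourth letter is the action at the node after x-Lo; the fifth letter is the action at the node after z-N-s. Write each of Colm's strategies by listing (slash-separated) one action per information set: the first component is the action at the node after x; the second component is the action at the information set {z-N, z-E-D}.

Row for xNDHC (columns Lo/s, Lo/q, Hi/s, Hi/q): (5,8) (5,8) (3,4) (3,4).
Under xNDHC, Rowan's choice at the node after z and at the node after z-E and at the node after z-N-s can never be reached regardless of what Colm does, so varying those choices leaves every outcome unchanged.
Holding the reachable choices fixed and varying the unreachable ones freely already gives 2 × 2 × 2 = 8 equivalent strategies.
No other strategy reproduces this row, so those 8 are the full class: xEDHC, xEDHR, xEWHC, xEWHR, xNDHC, xNDHR, xNWHC, xNWHR.

8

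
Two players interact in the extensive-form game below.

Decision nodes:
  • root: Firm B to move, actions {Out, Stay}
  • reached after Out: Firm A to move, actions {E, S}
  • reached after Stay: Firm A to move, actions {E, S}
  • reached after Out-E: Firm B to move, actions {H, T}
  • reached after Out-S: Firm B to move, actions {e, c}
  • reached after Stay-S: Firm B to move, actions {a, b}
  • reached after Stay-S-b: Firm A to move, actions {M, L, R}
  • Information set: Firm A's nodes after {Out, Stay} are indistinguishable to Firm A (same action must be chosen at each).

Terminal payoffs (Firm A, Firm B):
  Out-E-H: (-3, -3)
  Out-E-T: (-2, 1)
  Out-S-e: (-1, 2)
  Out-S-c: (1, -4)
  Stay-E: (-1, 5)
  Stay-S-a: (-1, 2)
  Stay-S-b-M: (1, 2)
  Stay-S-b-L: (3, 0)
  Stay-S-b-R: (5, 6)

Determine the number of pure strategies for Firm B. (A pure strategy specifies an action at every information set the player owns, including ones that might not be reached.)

Firm B owns the root with actions {Out, Stay} — two choices.
Firm B owns the node after Out-E with actions {H, T} — two choices.
Firm B owns the node after Out-S with actions {e, c} — two choices.
Firm B owns the node after Stay-S with actions {a, b} — two choices.
A pure strategy fixes one action at each information set independently, so the count is the product 2 × 2 × 2 × 2 = 16.

16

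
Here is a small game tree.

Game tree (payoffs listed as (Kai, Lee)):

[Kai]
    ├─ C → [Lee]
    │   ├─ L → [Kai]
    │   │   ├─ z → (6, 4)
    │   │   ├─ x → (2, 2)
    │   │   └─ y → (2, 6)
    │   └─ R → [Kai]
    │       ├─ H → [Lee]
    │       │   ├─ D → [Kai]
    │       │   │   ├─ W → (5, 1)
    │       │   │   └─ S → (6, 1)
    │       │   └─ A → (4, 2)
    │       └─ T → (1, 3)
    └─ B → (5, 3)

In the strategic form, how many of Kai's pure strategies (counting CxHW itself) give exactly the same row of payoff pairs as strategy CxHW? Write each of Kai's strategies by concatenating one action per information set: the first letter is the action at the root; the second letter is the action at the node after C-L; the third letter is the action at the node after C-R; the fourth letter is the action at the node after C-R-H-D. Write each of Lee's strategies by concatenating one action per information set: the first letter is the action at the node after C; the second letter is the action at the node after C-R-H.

Row for CxHW (columns LD, LA, RD, RA): (2,2) (2,2) (5,1) (4,2).
Every one of Kai's information sets is on the play path for some reply by Lee when Kai follows CxHW.
Changing the action at any of them therefore changes at least one column, so only CxHW itself gives this row.

1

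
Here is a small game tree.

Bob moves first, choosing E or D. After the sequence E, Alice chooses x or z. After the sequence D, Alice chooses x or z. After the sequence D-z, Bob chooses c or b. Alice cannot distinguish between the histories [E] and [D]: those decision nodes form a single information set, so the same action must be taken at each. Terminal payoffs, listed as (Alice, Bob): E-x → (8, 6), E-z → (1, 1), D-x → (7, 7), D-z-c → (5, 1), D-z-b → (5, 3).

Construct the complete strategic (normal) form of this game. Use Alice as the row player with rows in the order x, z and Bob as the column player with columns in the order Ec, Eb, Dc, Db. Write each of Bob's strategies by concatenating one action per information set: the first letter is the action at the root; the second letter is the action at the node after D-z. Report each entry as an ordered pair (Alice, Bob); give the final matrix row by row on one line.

x: (8,6) (8,6) (7,7) (7,7) | z: (1,1) (1,1) (5,1) (5,3)

           Ec       Eb       Dc       Db
   x    (8,6)    (8,6)    (7,7)    (7,7)
   z    (1,1)    (1,1)    (5,1)    (5,3)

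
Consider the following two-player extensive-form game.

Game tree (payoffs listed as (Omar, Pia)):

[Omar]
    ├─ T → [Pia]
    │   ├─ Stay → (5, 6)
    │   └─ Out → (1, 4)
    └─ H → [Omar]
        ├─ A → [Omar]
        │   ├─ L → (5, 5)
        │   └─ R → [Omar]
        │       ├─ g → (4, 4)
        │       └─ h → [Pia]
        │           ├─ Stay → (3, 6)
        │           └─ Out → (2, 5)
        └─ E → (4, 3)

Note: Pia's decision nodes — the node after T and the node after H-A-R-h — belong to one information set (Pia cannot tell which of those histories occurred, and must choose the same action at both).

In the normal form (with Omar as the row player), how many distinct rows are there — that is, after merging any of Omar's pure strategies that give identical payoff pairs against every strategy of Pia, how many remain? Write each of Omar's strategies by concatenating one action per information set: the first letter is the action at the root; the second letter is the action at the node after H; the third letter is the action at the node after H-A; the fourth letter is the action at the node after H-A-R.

Omar has 16 pure strategies: TALg, TALh, TARg, TARh, TELg, TELh, TERg, TERh, HALg, HALh, HARg, HARh, HELg, HELh, HERg, HERh. Columns: Stay, Out.
{TALg, TALh, TARg, TARh, TELg, TELh, TERg, TERh} → row (5,6) (1,4)
{HALg, HALh} → row (5,5) (5,5)
{HARg} → row (4,4) (4,4)
{HARh} → row (3,6) (2,5)
{HELg, HELh, HERg, HERh} → row (4,3) (4,3)
That's 5 distinct rows out of 16 strategies.

5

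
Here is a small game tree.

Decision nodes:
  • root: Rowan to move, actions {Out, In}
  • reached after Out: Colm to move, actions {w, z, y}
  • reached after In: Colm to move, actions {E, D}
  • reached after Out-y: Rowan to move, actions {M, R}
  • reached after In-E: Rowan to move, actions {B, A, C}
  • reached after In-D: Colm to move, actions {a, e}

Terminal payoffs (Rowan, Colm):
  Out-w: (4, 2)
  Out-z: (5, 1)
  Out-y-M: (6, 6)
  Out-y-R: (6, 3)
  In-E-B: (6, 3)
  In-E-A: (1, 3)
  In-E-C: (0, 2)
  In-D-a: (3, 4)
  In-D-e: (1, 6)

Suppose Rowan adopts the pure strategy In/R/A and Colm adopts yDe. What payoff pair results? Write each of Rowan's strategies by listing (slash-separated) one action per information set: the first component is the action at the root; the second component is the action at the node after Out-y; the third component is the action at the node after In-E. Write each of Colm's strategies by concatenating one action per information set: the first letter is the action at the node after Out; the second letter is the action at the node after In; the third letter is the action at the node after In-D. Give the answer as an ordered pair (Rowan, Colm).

(1, 6)

Trace the play path from the root:
  Rowan plays In
  Colm plays D at [In]
  Colm plays e at [In-D]
→ terminal payoff (1, 6).
(Rowan's choice at the node after Out-y is never reached on this path, so it doesn't affect the outcome.)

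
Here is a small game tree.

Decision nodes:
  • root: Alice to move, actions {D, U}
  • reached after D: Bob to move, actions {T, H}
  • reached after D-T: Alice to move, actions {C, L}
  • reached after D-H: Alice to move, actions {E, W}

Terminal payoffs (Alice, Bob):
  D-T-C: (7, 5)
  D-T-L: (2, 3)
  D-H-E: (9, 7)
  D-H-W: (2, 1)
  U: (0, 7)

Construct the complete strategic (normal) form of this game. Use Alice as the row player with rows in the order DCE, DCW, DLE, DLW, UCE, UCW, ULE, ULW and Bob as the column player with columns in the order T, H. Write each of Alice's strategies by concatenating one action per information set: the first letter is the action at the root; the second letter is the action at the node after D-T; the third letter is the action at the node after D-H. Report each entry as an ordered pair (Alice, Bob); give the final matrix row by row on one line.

DCE: (7,5) (9,7) | DCW: (7,5) (2,1) | DLE: (2,3) (9,7) | DLW: (2,3) (2,1) | UCE: (0,7) (0,7) | UCW: (0,7) (0,7) | ULE: (0,7) (0,7) | ULW: (0,7) (0,7)

Row DCE: T→(7,5), H→(9,7)
Row DCW: T→(7,5), H→(2,1)
Row DLE: T→(2,3), H→(9,7)
Row DLW: T→(2,3), H→(2,1)
Row UCE: T→(0,7), H→(0,7)
Row UCW: T→(0,7), H→(0,7)
Row ULE: T→(0,7), H→(0,7)
Row ULW: T→(0,7), H→(0,7)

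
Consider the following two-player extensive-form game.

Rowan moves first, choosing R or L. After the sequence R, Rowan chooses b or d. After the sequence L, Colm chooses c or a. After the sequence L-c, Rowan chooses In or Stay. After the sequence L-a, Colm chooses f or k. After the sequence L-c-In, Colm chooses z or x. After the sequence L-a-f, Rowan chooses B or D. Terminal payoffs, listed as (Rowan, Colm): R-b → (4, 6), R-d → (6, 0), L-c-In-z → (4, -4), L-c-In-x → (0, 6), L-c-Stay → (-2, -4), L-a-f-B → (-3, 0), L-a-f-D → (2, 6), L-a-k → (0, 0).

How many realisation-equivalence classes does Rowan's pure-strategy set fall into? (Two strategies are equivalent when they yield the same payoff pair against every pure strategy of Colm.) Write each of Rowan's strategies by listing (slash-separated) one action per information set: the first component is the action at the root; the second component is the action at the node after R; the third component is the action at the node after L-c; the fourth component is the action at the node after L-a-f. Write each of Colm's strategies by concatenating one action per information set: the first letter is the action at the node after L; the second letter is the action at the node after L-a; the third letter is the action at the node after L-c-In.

6

Rowan has 16 pure strategies: R/b/In/B, R/b/In/D, R/b/Stay/B, R/b/Stay/D, R/d/In/B, R/d/In/D, R/d/Stay/B, R/d/Stay/D, L/b/In/B, L/b/In/D, L/b/Stay/B, L/b/Stay/D, L/d/In/B, L/d/In/D, L/d/Stay/B, L/d/Stay/D. Columns: cfz, cfx, ckz, ckx, afz, afx, akz, akx.
{R/b/In/B, R/b/In/D, R/b/Stay/B, R/b/Stay/D} → row (4,6) (4,6) (4,6) (4,6) (4,6) (4,6) (4,6) (4,6)
{R/d/In/B, R/d/In/D, R/d/Stay/B, R/d/Stay/D} → row (6,0) (6,0) (6,0) (6,0) (6,0) (6,0) (6,0) (6,0)
{L/b/In/B, L/d/In/B} → row (4,-4) (0,6) (4,-4) (0,6) (-3,0) (-3,0) (0,0) (0,0)
{L/b/In/D, L/d/In/D} → row (4,-4) (0,6) (4,-4) (0,6) (2,6) (2,6) (0,0) (0,0)
{L/b/Stay/B, L/d/Stay/B} → row (-2,-4) (-2,-4) (-2,-4) (-2,-4) (-3,0) (-3,0) (0,0) (0,0)
{L/b/Stay/D, L/d/Stay/D} → row (-2,-4) (-2,-4) (-2,-4) (-2,-4) (2,6) (2,6) (0,0) (0,0)
That's 6 distinct rows out of 16 strategies.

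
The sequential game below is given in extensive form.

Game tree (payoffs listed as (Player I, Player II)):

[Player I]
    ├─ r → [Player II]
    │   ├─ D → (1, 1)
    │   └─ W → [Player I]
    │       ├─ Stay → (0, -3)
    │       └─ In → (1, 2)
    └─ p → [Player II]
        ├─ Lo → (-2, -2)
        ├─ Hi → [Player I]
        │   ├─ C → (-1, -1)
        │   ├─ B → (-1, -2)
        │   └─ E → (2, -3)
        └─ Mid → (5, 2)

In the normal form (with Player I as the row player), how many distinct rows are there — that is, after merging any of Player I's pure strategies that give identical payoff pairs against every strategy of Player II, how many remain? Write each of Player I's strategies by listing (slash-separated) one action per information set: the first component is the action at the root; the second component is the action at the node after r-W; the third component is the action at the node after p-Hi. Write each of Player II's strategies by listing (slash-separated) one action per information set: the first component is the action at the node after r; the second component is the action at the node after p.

5

Player I has 12 pure strategies: r/Stay/C, r/Stay/B, r/Stay/E, r/In/C, r/In/B, r/In/E, p/Stay/C, p/Stay/B, p/Stay/E, p/In/C, p/In/B, p/In/E. Columns: D/Lo, D/Hi, D/Mid, W/Lo, W/Hi, W/Mid.
{r/Stay/C, r/Stay/B, r/Stay/E} → row (1,1) (1,1) (1,1) (0,-3) (0,-3) (0,-3)
{r/In/C, r/In/B, r/In/E} → row (1,1) (1,1) (1,1) (1,2) (1,2) (1,2)
{p/Stay/C, p/In/C} → row (-2,-2) (-1,-1) (5,2) (-2,-2) (-1,-1) (5,2)
{p/Stay/B, p/In/B} → row (-2,-2) (-1,-2) (5,2) (-2,-2) (-1,-2) (5,2)
{p/Stay/E, p/In/E} → row (-2,-2) (2,-3) (5,2) (-2,-2) (2,-3) (5,2)
That's 5 distinct rows out of 12 strategies.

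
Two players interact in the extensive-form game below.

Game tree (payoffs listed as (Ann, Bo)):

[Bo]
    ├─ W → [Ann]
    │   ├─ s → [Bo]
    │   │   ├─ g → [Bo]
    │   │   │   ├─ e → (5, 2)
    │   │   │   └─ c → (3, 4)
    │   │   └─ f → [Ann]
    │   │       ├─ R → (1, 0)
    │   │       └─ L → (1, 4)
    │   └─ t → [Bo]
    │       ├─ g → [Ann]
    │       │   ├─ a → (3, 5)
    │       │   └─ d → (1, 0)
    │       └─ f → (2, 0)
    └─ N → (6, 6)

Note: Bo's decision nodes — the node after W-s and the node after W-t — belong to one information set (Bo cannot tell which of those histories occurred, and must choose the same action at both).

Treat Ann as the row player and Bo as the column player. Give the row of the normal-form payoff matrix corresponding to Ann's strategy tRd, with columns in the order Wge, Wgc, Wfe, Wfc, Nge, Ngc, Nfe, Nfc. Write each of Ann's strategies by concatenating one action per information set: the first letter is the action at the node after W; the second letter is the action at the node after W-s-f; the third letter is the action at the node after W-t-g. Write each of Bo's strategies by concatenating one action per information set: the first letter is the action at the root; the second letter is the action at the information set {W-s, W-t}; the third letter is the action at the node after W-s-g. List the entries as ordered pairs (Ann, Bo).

vs Wge: Bo plays W → Ann plays t at [W] → Bo plays g at [W-t] → Ann plays d at [W-t-g] → (1, 0)
vs Wgc: Bo plays W → Ann plays t at [W] → Bo plays g at [W-t] → Ann plays d at [W-t-g] → (1, 0)
vs Wfe: Bo plays W → Ann plays t at [W] → Bo plays f at [W-t] → (2, 0)
vs Wfc: Bo plays W → Ann plays t at [W] → Bo plays f at [W-t] → (2, 0)
vs Nge: Bo plays N → (6, 6)
vs Ngc: Bo plays N → (6, 6)
vs Nfe: Bo plays N → (6, 6)
vs Nfc: Bo plays N → (6, 6)

(1,0) (1,0) (2,0) (2,0) (6,6) (6,6) (6,6) (6,6)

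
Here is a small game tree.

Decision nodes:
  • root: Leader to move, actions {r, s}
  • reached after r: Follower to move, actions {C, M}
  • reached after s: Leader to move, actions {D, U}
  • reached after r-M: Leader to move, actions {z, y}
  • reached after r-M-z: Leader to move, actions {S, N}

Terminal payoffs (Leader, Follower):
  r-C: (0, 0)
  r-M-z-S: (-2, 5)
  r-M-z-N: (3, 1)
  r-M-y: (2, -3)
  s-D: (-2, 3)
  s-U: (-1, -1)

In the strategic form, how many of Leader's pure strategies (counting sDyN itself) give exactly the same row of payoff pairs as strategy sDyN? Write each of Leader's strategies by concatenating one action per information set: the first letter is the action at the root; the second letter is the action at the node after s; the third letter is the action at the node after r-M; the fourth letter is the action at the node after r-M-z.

4

Row for sDyN (columns C, M): (-2,3) (-2,3).
Under sDyN, Leader's choice at the node after r-M and at the node after r-M-z can never be reached regardless of what Follower does, so varying those choices leaves every outcome unchanged.
Holding the reachable choices fixed and varying the unreachable ones freely already gives 2 × 2 = 4 equivalent strategies.
No other strategy reproduces this row, so those 4 are the full class: sDzS, sDzN, sDyS, sDyN.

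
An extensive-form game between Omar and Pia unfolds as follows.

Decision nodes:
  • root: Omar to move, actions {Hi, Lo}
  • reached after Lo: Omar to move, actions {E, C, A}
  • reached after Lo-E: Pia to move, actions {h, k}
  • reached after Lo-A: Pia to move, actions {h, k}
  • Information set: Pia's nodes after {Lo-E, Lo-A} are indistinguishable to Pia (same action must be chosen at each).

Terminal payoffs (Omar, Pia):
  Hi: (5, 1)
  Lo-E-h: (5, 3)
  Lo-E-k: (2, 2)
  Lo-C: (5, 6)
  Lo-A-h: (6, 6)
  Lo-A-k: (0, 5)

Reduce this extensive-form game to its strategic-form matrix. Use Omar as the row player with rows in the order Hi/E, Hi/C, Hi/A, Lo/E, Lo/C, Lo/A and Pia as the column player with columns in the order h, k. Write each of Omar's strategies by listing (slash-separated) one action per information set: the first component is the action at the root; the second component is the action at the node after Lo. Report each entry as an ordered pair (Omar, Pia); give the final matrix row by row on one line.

Hi/E: (5,1) (5,1) | Hi/C: (5,1) (5,1) | Hi/A: (5,1) (5,1) | Lo/E: (5,3) (2,2) | Lo/C: (5,6) (5,6) | Lo/A: (6,6) (0,5)

            h        k
Hi/E    (5,1)    (5,1)
Hi/C    (5,1)    (5,1)
Hi/A    (5,1)    (5,1)
Lo/E    (5,3)    (2,2)
Lo/C    (5,6)    (5,6)
Lo/A    (6,6)    (0,5)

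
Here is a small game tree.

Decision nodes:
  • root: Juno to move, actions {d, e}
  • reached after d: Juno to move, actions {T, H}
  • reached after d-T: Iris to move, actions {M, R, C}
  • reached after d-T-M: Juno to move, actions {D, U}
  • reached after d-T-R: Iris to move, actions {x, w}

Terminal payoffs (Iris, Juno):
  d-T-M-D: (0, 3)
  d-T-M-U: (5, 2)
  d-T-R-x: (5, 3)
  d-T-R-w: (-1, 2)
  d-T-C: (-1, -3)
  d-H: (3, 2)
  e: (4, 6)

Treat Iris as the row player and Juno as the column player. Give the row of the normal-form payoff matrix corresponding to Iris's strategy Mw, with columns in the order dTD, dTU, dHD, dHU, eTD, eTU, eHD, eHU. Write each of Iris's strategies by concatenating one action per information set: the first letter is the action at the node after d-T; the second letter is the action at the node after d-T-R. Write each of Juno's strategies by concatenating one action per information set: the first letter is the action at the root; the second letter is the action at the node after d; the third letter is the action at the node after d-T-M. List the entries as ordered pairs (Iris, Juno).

(0,3) (5,2) (3,2) (3,2) (4,6) (4,6) (4,6) (4,6)

vs dTD: Juno plays d → Juno plays T at [d] → Iris plays M at [d-T] → Juno plays D at [d-T-M] → (0, 3)
vs dTU: Juno plays d → Juno plays T at [d] → Iris plays M at [d-T] → Juno plays U at [d-T-M] → (5, 2)
vs dHD: Juno plays d → Juno plays H at [d] → (3, 2)
vs dHU: Juno plays d → Juno plays H at [d] → (3, 2)
vs eTD: Juno plays e → (4, 6)
vs eTU: Juno plays e → (4, 6)
vs eHD: Juno plays e → (4, 6)
vs eHU: Juno plays e → (4, 6)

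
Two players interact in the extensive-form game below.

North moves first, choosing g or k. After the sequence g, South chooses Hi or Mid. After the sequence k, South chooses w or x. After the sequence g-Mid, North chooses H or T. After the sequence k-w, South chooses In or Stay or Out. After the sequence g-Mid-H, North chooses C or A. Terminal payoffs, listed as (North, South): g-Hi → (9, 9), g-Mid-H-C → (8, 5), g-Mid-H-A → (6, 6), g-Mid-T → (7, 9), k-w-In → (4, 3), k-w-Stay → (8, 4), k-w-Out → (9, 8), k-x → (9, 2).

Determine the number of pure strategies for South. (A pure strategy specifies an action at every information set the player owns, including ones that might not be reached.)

South owns the node after g with actions {Hi, Mid} — two choices.
South owns the node after k with actions {w, x} — two choices.
South owns the node after k-w with actions {In, Stay, Out} — three choices.
A pure strategy fixes one action at each information set independently, so the count is the product 2 × 2 × 3 = 12.

12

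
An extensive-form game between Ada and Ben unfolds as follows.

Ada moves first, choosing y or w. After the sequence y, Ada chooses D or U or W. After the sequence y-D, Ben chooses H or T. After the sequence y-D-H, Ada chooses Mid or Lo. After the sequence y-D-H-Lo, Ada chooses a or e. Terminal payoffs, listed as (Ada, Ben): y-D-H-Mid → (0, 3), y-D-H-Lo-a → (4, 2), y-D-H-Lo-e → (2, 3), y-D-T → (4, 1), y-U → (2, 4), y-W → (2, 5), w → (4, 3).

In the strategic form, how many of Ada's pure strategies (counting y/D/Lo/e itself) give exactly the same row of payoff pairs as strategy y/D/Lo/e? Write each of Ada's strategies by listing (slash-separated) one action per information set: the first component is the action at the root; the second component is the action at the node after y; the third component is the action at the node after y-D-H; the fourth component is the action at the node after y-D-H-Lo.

1

Row for y/D/Lo/e (columns H, T): (2,3) (4,1).
Every one of Ada's information sets is on the play path for some reply by Ben when Ada follows y/D/Lo/e.
Changing the action at any of them therefore changes at least one column, so only y/D/Lo/e itself gives this row.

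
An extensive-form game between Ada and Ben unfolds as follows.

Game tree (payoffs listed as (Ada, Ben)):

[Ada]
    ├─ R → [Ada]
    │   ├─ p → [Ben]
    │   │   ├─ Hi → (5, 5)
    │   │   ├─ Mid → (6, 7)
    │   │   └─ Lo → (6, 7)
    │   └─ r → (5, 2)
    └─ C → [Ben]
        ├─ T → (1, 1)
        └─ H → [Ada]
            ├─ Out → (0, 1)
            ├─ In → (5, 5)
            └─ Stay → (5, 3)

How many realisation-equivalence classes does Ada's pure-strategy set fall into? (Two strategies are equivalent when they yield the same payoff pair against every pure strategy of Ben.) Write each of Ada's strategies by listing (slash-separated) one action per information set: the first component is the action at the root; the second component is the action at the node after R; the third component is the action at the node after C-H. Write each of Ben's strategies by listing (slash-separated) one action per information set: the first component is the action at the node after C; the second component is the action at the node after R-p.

Ada has 12 pure strategies: R/p/Out, R/p/In, R/p/Stay, R/r/Out, R/r/In, R/r/Stay, C/p/Out, C/p/In, C/p/Stay, C/r/Out, C/r/In, C/r/Stay. Columns: T/Hi, T/Mid, T/Lo, H/Hi, H/Mid, H/Lo.
{R/p/Out, R/p/In, R/p/Stay} → row (5,5) (6,7) (6,7) (5,5) (6,7) (6,7)
{R/r/Out, R/r/In, R/r/Stay} → row (5,2) (5,2) (5,2) (5,2) (5,2) (5,2)
{C/p/Out, C/r/Out} → row (1,1) (1,1) (1,1) (0,1) (0,1) (0,1)
{C/p/In, C/r/In} → row (1,1) (1,1) (1,1) (5,5) (5,5) (5,5)
{C/p/Stay, C/r/Stay} → row (1,1) (1,1) (1,1) (5,3) (5,3) (5,3)
That's 5 distinct rows out of 12 strategies.

5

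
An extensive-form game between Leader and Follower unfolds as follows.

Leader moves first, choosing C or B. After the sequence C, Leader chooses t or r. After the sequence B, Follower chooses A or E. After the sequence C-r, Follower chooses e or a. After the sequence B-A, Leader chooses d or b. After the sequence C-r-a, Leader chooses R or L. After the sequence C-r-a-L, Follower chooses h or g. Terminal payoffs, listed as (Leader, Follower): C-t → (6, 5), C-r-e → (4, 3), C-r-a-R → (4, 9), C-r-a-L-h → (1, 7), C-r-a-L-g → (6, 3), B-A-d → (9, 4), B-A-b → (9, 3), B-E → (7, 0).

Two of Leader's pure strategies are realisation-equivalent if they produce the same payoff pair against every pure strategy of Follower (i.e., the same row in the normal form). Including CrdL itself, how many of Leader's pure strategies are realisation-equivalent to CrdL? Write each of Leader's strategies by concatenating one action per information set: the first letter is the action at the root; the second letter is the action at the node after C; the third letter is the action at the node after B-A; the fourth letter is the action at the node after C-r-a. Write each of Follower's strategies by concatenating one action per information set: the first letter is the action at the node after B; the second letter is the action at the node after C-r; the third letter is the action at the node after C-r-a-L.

2

Row for CrdL (columns Aeh, Aeg, Aah, Aag, Eeh, Eeg, Eah, Eag): (4,3) (4,3) (1,7) (6,3) (4,3) (4,3) (1,7) (6,3).
Under CrdL, Leader's choice at the node after B-A can never be reached regardless of what Follower does, so varying those choices leaves every outcome unchanged.
Holding the reachable choices fixed and varying the unreachable one freely already gives 2 equivalent strategies.
No other strategy reproduces this row, so those 2 are the full class: CrdL, CrbL.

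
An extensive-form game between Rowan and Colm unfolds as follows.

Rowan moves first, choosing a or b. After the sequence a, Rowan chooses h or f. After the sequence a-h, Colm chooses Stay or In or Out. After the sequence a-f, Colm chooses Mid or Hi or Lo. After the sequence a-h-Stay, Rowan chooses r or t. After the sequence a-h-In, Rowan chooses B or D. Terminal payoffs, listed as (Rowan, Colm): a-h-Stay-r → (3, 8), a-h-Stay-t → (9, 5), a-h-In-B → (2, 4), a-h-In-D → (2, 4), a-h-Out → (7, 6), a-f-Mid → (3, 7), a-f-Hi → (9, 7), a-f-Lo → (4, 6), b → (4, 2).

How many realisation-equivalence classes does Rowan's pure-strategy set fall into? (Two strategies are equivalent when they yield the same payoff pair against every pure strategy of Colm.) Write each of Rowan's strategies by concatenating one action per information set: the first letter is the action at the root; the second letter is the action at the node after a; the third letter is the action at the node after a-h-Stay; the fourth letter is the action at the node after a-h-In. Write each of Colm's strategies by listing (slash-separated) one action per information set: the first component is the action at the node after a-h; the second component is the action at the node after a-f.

Rowan has 16 pure strategies: ahrB, ahrD, ahtB, ahtD, afrB, afrD, aftB, aftD, bhrB, bhrD, bhtB, bhtD, bfrB, bfrD, bftB, bftD. Columns: Stay/Mid, Stay/Hi, Stay/Lo, In/Mid, In/Hi, In/Lo, Out/Mid, Out/Hi, Out/Lo.
{ahrB, ahrD} → row (3,8) (3,8) (3,8) (2,4) (2,4) (2,4) (7,6) (7,6) (7,6)
{ahtB, ahtD} → row (9,5) (9,5) (9,5) (2,4) (2,4) (2,4) (7,6) (7,6) (7,6)
{afrB, afrD, aftB, aftD} → row (3,7) (9,7) (4,6) (3,7) (9,7) (4,6) (3,7) (9,7) (4,6)
{bhrB, bhrD, bhtB, bhtD, bfrB, bfrD, bftB, bftD} → row (4,2) (4,2) (4,2) (4,2) (4,2) (4,2) (4,2) (4,2) (4,2)
That's 4 distinct rows out of 16 strategies.

4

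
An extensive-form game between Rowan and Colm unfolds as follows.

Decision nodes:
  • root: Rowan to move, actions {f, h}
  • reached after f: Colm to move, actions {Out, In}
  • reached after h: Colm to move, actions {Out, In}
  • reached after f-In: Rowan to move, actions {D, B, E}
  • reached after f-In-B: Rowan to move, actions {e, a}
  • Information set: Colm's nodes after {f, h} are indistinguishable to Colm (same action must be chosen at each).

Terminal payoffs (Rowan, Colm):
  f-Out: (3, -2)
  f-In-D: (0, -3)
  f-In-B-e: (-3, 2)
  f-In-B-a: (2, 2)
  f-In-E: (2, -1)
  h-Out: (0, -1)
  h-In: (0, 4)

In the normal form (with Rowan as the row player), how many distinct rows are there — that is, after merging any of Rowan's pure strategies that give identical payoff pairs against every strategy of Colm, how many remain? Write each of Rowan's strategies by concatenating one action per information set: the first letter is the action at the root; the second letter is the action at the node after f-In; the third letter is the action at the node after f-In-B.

5

Rowan has 12 pure strategies: fDe, fDa, fBe, fBa, fEe, fEa, hDe, hDa, hBe, hBa, hEe, hEa. Columns: Out, In.
{fDe, fDa} → row (3,-2) (0,-3)
{fBe} → row (3,-2) (-3,2)
{fBa} → row (3,-2) (2,2)
{fEe, fEa} → row (3,-2) (2,-1)
{hDe, hDa, hBe, hBa, hEe, hEa} → row (0,-1) (0,4)
That's 5 distinct rows out of 12 strategies.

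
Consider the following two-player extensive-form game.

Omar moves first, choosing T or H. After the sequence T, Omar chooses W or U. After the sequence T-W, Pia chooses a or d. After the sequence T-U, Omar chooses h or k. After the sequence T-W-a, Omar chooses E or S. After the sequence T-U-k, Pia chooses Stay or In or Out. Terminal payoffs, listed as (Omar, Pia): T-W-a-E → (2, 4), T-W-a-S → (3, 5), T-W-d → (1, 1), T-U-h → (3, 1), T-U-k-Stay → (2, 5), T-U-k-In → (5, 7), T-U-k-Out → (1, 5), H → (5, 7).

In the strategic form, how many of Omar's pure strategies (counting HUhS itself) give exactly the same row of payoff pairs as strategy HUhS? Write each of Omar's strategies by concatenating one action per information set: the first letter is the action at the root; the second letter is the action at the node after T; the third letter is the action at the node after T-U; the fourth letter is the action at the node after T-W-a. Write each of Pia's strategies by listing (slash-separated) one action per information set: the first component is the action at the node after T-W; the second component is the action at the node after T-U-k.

8

Row for HUhS (columns a/Stay, a/In, a/Out, d/Stay, d/In, d/Out): (5,7) (5,7) (5,7) (5,7) (5,7) (5,7).
Under HUhS, Omar's choice at the node after T and at the node after T-U and at the node after T-W-a can never be reached regardless of what Pia does, so varying those choices leaves every outcome unchanged.
Holding the reachable choices fixed and varying the unreachable ones freely already gives 2 × 2 × 2 = 8 equivalent strategies.
No other strategy reproduces this row, so those 8 are the full class: HWhE, HWhS, HWkE, HWkS, HUhE, HUhS, HUkE, HUkS.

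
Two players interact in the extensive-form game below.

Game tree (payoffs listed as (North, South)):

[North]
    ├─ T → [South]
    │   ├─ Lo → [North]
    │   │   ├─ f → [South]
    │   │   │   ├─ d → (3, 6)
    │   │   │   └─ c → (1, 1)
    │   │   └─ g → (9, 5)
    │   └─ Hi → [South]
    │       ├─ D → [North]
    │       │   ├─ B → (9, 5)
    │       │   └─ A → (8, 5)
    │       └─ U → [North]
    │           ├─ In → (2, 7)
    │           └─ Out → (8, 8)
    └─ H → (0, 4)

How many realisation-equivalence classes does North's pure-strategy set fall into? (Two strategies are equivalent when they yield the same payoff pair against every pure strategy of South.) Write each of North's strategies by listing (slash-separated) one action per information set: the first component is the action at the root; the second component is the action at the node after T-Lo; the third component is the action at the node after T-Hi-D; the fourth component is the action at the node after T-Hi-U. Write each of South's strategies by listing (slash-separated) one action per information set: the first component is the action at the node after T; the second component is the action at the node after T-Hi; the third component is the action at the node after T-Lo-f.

North has 16 pure strategies: T/f/B/In, T/f/B/Out, T/f/A/In, T/f/A/Out, T/g/B/In, T/g/B/Out, T/g/A/In, T/g/A/Out, H/f/B/In, H/f/B/Out, H/f/A/In, H/f/A/Out, H/g/B/In, H/g/B/Out, H/g/A/In, H/g/A/Out. Columns: Lo/D/d, Lo/D/c, Lo/U/d, Lo/U/c, Hi/D/d, Hi/D/c, Hi/U/d, Hi/U/c.
{T/f/B/In} → row (3,6) (1,1) (3,6) (1,1) (9,5) (9,5) (2,7) (2,7)
{T/f/B/Out} → row (3,6) (1,1) (3,6) (1,1) (9,5) (9,5) (8,8) (8,8)
{T/f/A/In} → row (3,6) (1,1) (3,6) (1,1) (8,5) (8,5) (2,7) (2,7)
{T/f/A/Out} → row (3,6) (1,1) (3,6) (1,1) (8,5) (8,5) (8,8) (8,8)
{T/g/B/In} → row (9,5) (9,5) (9,5) (9,5) (9,5) (9,5) (2,7) (2,7)
{T/g/B/Out} → row (9,5) (9,5) (9,5) (9,5) (9,5) (9,5) (8,8) (8,8)
{T/g/A/In} → row (9,5) (9,5) (9,5) (9,5) (8,5) (8,5) (2,7) (2,7)
{T/g/A/Out} → row (9,5) (9,5) (9,5) (9,5) (8,5) (8,5) (8,8) (8,8)
{H/f/B/In, H/f/B/Out, H/f/A/In, H/f/A/Out, H/g/B/In, H/g/B/Out, H/g/A/In, H/g/A/Out} → row (0,4) (0,4) (0,4) (0,4) (0,4) (0,4) (0,4) (0,4)
That's 9 distinct rows out of 16 strategies.

9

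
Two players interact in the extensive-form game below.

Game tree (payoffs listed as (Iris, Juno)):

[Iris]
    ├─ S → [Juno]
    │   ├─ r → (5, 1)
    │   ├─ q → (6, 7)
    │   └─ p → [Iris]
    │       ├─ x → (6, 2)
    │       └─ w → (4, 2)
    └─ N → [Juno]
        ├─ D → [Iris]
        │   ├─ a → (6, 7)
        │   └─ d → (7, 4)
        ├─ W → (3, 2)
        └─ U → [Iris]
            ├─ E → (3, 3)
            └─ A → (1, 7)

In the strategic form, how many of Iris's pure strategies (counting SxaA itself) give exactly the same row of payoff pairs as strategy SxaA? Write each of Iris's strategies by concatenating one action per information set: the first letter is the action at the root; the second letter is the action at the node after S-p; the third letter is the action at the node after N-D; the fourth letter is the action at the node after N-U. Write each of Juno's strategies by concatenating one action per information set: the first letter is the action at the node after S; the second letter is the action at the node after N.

Row for SxaA (columns rD, rW, rU, qD, qW, qU, pD, pW, pU): (5,1) (5,1) (5,1) (6,7) (6,7) (6,7) (6,2) (6,2) (6,2).
Under SxaA, Iris's choice at the node after N-D and at the node after N-U can never be reached regardless of what Juno does, so varying those choices leaves every outcome unchanged.
Holding the reachable choices fixed and varying the unreachable ones freely already gives 2 × 2 = 4 equivalent strategies.
No other strategy reproduces this row, so those 4 are the full class: SxaE, SxaA, SxdE, SxdA.

4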